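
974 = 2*487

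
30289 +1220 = 31509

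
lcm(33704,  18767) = 1651496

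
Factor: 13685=5^1*7^1*17^1*23^1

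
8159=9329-1170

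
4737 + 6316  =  11053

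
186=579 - 393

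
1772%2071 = 1772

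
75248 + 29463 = 104711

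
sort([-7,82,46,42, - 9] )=[-9, - 7,42,  46,82 ] 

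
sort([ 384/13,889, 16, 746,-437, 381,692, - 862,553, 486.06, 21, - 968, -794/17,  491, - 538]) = [-968, - 862,-538,- 437 , - 794/17, 16 , 21, 384/13,381, 486.06 , 491, 553, 692, 746,889]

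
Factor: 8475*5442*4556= 210127048200 =2^3*3^2*5^2*17^1*67^1 * 113^1*907^1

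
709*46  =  32614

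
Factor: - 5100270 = -2^1*3^1*5^1 * 7^1*149^1*163^1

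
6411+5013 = 11424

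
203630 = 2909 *70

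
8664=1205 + 7459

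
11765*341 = 4011865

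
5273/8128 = 5273/8128 =0.65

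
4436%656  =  500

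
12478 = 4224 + 8254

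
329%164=1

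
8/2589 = 8/2589   =  0.00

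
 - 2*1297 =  - 2594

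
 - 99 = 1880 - 1979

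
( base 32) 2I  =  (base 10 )82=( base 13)64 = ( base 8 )122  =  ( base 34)2e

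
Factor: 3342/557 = 6 = 2^1 * 3^1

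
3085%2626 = 459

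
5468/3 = 1822 + 2/3 = 1822.67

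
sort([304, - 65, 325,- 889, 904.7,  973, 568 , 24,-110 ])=[ - 889, - 110, - 65,24,304,325,568,904.7,973 ] 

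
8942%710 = 422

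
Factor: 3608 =2^3 * 11^1 *41^1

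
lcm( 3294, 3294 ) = 3294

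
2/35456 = 1/17728 = 0.00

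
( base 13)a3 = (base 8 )205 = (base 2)10000101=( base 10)133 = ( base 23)5I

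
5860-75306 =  - 69446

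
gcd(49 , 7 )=7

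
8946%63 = 0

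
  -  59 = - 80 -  - 21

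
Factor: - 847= - 7^1*11^2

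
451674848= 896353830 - 444678982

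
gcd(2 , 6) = 2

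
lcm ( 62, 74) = 2294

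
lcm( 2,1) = 2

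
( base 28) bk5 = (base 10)9189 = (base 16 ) 23e5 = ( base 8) 21745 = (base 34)7w9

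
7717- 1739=5978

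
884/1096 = 221/274 = 0.81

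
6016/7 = 6016/7 =859.43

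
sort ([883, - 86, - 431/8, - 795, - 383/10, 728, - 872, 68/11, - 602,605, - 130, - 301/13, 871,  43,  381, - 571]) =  [- 872, - 795,  -  602, - 571,  -  130, - 86, - 431/8, - 383/10 ,-301/13,68/11, 43,381,605,728,871, 883]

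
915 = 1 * 915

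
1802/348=901/174= 5.18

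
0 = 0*3493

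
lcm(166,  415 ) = 830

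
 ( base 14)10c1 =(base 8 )5541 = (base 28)3k1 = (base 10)2913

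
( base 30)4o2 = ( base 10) 4322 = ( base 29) 541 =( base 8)10342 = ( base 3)12221002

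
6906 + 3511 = 10417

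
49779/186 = 267 + 39/62= 267.63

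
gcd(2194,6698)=2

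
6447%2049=300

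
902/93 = 9 + 65/93 = 9.70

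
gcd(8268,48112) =4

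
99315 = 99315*1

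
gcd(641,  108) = 1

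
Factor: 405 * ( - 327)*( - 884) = 117072540  =  2^2*3^5 * 5^1*13^1*17^1*109^1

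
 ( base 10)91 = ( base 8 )133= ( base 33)2P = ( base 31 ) 2t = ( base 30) 31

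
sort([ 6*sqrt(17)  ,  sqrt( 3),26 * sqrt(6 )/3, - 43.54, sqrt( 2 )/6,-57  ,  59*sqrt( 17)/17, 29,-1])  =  [ - 57 ,-43.54, - 1,sqrt( 2)/6, sqrt (3 ),59*sqrt(17)/17,26*sqrt(6)/3,6*sqrt(17 ),29]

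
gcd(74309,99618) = 1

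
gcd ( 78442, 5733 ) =91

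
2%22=2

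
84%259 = 84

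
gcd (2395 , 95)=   5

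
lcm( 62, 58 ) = 1798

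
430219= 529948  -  99729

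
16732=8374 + 8358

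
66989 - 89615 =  - 22626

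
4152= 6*692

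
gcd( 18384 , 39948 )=12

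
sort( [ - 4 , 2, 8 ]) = [ - 4, 2, 8]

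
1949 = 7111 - 5162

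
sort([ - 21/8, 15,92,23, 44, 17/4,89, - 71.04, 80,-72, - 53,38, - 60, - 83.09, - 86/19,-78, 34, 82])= [ - 83.09, - 78, - 72, - 71.04, - 60, - 53,  -  86/19, - 21/8,  17/4,15,23, 34 , 38 , 44, 80, 82, 89,  92]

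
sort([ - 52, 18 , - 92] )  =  [ - 92,-52, 18]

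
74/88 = 37/44 = 0.84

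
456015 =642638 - 186623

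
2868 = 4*717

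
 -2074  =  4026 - 6100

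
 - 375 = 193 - 568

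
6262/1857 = 6262/1857=3.37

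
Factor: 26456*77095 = 2^3*5^1*17^1*907^1*3307^1 = 2039625320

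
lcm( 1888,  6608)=13216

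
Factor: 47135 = 5^1*11^1*857^1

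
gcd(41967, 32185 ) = 1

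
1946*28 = 54488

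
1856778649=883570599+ 973208050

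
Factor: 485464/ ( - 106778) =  - 34676/7627 = -2^2*29^(-1)*263^(-1)*8669^1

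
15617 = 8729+6888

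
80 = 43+37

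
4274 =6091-1817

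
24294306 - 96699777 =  - 72405471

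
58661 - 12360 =46301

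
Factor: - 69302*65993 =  - 4573446886 = - 2^1*34651^1*65993^1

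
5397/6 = 899 + 1/2=899.50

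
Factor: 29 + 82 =111 = 3^1 * 37^1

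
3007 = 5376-2369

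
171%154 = 17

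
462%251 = 211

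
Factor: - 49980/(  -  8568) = 35/6 = 2^(  -  1 )*3^( -1) * 5^1 * 7^1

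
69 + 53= 122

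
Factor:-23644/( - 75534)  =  2^1*3^(-1 ) * 23^1 * 257^1*12589^(-1 ) = 11822/37767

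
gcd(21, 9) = 3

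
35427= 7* 5061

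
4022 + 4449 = 8471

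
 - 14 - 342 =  - 356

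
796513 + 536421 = 1332934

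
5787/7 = 826 + 5/7=826.71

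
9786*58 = 567588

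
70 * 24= 1680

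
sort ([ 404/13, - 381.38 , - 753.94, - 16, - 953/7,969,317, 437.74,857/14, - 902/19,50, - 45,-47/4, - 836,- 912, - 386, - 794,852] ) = [-912, - 836,-794, - 753.94,-386 ,-381.38, -953/7,- 902/19, - 45 , - 16, - 47/4, 404/13,50,857/14,  317, 437.74,852,969 ] 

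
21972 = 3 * 7324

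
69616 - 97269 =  - 27653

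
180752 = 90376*2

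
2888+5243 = 8131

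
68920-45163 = 23757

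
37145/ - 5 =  - 7429/1= -7429.00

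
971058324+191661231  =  1162719555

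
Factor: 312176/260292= 2^2*3^(-1)*179^1*199^( - 1) =716/597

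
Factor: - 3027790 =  - 2^1* 5^1*302779^1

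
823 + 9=832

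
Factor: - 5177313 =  - 3^2*575257^1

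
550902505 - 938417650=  - 387515145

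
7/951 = 7/951 = 0.01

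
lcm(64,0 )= 0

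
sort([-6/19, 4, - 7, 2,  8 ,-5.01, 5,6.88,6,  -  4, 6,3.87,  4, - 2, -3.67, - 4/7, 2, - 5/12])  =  [ - 7 , - 5.01, - 4, - 3.67, - 2, - 4/7, - 5/12, - 6/19,  2,2, 3.87 , 4, 4, 5, 6,6, 6.88, 8] 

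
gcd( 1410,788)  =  2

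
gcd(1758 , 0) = 1758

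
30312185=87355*347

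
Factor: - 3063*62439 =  - 3^2* 13^1 * 1021^1*1601^1 = -  191250657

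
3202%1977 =1225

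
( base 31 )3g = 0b1101101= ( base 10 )109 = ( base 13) 85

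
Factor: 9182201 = 7^1*139^1*9437^1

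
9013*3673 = 33104749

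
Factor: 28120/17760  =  19/12=2^ ( - 2 ) *3^( - 1 )*19^1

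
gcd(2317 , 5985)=7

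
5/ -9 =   -  5/9 = - 0.56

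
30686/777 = 30686/777 =39.49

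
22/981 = 22/981 = 0.02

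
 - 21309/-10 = 2130 + 9/10 = 2130.90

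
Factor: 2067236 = 2^2*29^1*71^1*251^1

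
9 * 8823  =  79407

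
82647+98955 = 181602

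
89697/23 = 3899 + 20/23 = 3899.87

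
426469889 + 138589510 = 565059399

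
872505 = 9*96945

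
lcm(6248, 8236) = 181192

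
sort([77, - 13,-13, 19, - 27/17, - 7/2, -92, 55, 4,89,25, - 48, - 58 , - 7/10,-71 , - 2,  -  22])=[  -  92,  -  71, - 58, - 48, -22,  -  13,  -  13, - 7/2, -2, - 27/17,  -  7/10, 4,19, 25, 55, 77, 89 ]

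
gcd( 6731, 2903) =1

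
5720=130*44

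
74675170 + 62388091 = 137063261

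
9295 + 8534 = 17829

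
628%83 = 47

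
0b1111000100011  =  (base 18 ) 15eb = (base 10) 7715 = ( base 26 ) baj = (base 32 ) 7h3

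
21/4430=21/4430=0.00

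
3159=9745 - 6586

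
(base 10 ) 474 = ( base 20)13E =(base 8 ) 732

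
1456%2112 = 1456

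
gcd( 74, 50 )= 2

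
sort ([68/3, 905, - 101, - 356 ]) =[ - 356,  -  101,68/3,905] 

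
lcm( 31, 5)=155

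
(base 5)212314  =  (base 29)8GH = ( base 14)28ad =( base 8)16051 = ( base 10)7209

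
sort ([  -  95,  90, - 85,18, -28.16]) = [-95, - 85, - 28.16, 18,90]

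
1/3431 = 1/3431  =  0.00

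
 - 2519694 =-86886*29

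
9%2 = 1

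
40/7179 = 40/7179 = 0.01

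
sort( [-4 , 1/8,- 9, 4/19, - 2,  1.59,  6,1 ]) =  [-9, - 4, - 2,  1/8, 4/19, 1,  1.59,6 ]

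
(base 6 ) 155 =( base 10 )71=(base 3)2122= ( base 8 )107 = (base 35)21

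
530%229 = 72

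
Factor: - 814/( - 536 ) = 2^( -2) *11^1*37^1*67^(  -  1) = 407/268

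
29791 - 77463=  - 47672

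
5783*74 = 427942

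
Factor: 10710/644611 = 2^1*3^2*5^1*7^1 *11^(- 1)*17^1*58601^( - 1 )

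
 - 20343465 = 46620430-66963895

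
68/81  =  68/81 = 0.84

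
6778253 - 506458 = 6271795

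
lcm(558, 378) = 11718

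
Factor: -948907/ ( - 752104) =2^( - 3 )*41^(-1) * 2293^( - 1) * 948907^1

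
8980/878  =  10 + 100/439 = 10.23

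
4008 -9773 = -5765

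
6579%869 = 496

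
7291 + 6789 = 14080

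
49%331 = 49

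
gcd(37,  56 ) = 1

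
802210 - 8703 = 793507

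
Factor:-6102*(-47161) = 287776422= 2^1*3^3*113^1*47161^1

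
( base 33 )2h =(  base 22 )3H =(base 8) 123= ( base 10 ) 83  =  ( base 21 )3K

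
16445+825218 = 841663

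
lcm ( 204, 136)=408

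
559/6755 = 559/6755 = 0.08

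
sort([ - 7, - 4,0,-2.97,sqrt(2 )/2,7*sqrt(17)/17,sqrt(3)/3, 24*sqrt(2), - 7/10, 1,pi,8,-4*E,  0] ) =[ -4*E,-7 , - 4, -2.97,- 7/10, 0,0,sqrt(3 ) /3,sqrt(2 ) /2,1,7*sqrt( 17 )/17,pi, 8,24*sqrt(2)]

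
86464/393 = 220 + 4/393  =  220.01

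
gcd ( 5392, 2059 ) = 1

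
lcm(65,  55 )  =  715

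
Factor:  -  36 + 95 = 59 = 59^1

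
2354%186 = 122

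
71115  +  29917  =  101032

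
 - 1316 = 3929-5245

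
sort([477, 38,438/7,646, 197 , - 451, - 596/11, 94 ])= [ - 451, - 596/11, 38, 438/7,94, 197,477,646 ]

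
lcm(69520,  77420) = 3406480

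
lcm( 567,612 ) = 38556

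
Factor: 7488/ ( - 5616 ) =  - 4/3 = - 2^2*3^ ( - 1) 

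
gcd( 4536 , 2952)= 72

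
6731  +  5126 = 11857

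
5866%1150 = 116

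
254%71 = 41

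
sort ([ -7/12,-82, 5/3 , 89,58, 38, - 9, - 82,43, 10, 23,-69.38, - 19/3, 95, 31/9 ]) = [ - 82, -82,  -  69.38,-9,-19/3, - 7/12, 5/3, 31/9, 10, 23, 38,43,58 , 89 , 95]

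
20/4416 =5/1104= 0.00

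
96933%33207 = 30519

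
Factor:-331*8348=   - 2^2*331^1*2087^1  =  - 2763188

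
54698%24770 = 5158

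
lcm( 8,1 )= 8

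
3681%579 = 207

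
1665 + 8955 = 10620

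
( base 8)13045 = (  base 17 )12a8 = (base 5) 140134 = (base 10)5669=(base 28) 76d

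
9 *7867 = 70803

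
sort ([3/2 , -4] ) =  [ - 4,3/2 ]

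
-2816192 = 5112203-7928395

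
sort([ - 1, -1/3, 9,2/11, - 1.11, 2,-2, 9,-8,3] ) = [-8,-2,-1.11,-1,-1/3, 2/11 , 2, 3,9,9]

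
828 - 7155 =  - 6327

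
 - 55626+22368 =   -  33258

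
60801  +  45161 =105962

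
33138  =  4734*7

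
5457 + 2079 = 7536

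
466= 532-66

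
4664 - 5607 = - 943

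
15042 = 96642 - 81600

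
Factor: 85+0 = 5^1*17^1 = 85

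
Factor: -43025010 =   -  2^1*3^1*5^1 * 7^1*211^1*971^1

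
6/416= 3/208 = 0.01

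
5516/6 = 919+1/3 =919.33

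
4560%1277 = 729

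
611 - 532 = 79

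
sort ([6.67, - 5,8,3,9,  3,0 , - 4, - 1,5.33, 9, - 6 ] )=[-6, - 5, - 4, - 1,0, 3,3,5.33,6.67, 8,9 , 9 ] 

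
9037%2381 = 1894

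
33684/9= 3742 + 2/3= 3742.67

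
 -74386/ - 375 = 198 + 136/375 = 198.36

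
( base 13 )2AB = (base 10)479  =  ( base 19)164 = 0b111011111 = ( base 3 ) 122202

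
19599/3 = 6533=6533.00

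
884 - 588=296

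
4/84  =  1/21 = 0.05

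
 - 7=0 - 7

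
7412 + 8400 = 15812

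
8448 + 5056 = 13504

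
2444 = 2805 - 361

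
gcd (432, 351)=27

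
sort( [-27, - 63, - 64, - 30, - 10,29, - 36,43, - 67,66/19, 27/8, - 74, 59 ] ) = [ - 74, - 67 , - 64,-63, - 36, - 30, - 27, - 10 , 27/8,66/19, 29,  43, 59]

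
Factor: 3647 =7^1*521^1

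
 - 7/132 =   -  1 + 125/132= -0.05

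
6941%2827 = 1287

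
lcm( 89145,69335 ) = 624015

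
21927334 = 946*23179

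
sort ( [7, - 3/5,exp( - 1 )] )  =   [ - 3/5,  exp( - 1), 7]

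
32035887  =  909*35243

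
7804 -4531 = 3273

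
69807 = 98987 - 29180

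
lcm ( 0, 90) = 0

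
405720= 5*81144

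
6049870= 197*30710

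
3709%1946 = 1763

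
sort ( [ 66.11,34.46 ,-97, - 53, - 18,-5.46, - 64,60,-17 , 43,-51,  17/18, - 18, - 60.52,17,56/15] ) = [ - 97,-64, - 60.52,- 53,-51,  -  18, - 18, - 17, - 5.46, 17/18, 56/15,17, 34.46,43, 60 , 66.11]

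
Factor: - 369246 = - 2^1*3^1*19^1 *41^1*79^1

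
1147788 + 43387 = 1191175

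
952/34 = 28 = 28.00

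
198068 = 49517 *4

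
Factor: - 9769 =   -  9769^1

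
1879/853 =2+173/853 = 2.20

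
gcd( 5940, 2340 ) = 180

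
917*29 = 26593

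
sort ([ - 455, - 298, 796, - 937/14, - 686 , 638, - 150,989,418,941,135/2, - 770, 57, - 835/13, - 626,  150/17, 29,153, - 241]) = [- 770,- 686, - 626, - 455,-298, - 241, - 150, - 937/14,-835/13,150/17,29 , 57, 135/2,153,418,638, 796, 941,989]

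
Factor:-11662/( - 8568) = 2^(  -  2)*3^(-2 ) *7^2=49/36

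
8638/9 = 8638/9 = 959.78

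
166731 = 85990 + 80741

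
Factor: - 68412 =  - 2^2*3^1*5701^1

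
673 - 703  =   - 30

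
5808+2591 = 8399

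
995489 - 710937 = 284552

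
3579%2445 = 1134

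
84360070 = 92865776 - 8505706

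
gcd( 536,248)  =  8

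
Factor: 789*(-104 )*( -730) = 2^4*3^1*5^1 * 13^1*73^1*263^1 = 59900880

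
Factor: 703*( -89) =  - 62567 =- 19^1*37^1 * 89^1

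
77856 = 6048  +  71808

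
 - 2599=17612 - 20211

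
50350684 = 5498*9158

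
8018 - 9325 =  - 1307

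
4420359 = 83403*53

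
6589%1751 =1336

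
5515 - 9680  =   - 4165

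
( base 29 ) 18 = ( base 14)29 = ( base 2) 100101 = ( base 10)37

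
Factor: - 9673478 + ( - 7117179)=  - 13^2*73^1* 1361^1=- 16790657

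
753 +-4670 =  - 3917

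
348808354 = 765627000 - 416818646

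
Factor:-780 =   -  2^2*3^1*5^1*13^1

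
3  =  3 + 0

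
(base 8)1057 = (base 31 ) i1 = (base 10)559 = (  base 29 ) J8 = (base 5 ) 4214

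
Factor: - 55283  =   - 59^1*937^1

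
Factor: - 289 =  - 17^2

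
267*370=98790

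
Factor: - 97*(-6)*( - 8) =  - 4656 = - 2^4*3^1 * 97^1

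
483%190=103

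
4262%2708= 1554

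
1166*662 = 771892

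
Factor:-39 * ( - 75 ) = 3^2 * 5^2*13^1 = 2925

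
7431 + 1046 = 8477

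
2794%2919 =2794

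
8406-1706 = 6700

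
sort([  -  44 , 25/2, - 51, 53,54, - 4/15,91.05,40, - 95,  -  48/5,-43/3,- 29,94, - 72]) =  [ - 95, - 72,-51, - 44, - 29 ,-43/3, - 48/5,-4/15, 25/2,40, 53, 54,  91.05, 94 ] 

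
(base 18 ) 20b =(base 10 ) 659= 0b1010010011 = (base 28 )nf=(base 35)it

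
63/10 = 63/10 = 6.30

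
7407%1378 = 517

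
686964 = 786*874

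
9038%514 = 300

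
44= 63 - 19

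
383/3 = 383/3 = 127.67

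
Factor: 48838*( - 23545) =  - 2^1 * 5^1*17^1*277^1*24419^1 = -1149890710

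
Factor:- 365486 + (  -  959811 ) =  - 419^1*3163^1 = - 1325297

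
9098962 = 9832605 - 733643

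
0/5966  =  0 = 0.00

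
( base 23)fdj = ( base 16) 203d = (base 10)8253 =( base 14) 3017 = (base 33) 7j3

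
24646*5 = 123230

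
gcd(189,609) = 21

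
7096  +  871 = 7967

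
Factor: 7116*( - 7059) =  - 50231844 = - 2^2 * 3^2 * 13^1*181^1*593^1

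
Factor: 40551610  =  2^1 * 5^1*11^1*368651^1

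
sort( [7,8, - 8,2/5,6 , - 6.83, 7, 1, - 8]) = [ - 8, - 8, - 6.83,2/5,1 , 6,7, 7,8]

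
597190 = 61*9790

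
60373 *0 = 0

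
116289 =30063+86226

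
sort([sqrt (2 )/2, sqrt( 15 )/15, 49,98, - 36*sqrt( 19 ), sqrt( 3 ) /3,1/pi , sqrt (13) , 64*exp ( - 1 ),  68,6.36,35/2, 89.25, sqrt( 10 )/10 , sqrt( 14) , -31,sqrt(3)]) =[ - 36 * sqrt ( 19 ),  -  31,sqrt(15 ) /15,sqrt( 10 )/10, 1/pi, sqrt ( 3)/3 , sqrt( 2) /2,  sqrt(3 ) , sqrt( 13), sqrt(14 ),6.36,35/2, 64*exp(  -  1), 49,68, 89.25,98]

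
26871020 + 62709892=89580912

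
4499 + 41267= 45766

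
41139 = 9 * 4571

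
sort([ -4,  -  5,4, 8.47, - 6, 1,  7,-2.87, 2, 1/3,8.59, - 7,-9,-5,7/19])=[ - 9,- 7, - 6,- 5, - 5, - 4, - 2.87,1/3 , 7/19,1,2,4, 7,8.47, 8.59 ] 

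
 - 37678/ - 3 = 37678/3=12559.33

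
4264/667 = 4264/667 = 6.39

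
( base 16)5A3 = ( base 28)1nf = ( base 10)1443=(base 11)10a2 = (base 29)1km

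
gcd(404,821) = 1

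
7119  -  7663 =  - 544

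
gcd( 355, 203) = 1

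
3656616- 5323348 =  - 1666732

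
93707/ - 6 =  -  15618+ 1/6 = - 15617.83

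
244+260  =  504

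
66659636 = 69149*964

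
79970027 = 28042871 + 51927156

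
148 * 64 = 9472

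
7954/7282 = 3977/3641 = 1.09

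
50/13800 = 1/276=0.00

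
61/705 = 61/705 = 0.09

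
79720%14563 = 6905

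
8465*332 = 2810380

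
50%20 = 10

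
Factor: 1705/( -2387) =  - 5^1*7^( - 1 ) = - 5/7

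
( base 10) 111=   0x6f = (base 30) 3l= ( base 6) 303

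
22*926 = 20372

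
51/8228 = 3/484=0.01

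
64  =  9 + 55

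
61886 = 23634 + 38252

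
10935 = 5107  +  5828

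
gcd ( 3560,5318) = 2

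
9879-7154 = 2725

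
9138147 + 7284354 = 16422501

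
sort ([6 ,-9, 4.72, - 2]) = [ - 9 , - 2, 4.72, 6]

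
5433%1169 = 757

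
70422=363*194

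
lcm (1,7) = 7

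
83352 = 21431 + 61921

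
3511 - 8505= - 4994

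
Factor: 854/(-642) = - 427/321 = - 3^( - 1)*7^1*61^1*107^( - 1)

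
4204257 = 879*4783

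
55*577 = 31735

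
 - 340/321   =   - 2+302/321 =-  1.06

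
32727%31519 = 1208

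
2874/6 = 479 = 479.00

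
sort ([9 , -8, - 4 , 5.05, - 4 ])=[ - 8, - 4, - 4,5.05, 9] 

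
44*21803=959332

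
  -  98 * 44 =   -  4312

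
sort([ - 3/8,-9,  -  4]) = [  -  9, - 4, - 3/8]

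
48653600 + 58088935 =106742535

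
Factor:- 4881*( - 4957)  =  24195117 = 3^1*1627^1*4957^1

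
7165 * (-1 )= - 7165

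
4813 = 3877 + 936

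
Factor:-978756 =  -2^2* 3^1*81563^1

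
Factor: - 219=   -3^1* 73^1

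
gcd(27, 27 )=27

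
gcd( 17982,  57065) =1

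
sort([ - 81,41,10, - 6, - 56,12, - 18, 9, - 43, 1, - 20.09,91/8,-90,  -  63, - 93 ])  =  [- 93, - 90, - 81, - 63, - 56,  -  43,  -  20.09,-18 ,  -  6,  1, 9, 10, 91/8,  12,41]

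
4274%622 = 542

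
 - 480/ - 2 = 240/1 = 240.00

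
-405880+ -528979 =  - 934859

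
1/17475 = 1/17475 = 0.00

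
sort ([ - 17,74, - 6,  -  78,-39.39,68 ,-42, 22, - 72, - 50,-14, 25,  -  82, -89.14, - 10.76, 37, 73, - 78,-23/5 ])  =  [ - 89.14, - 82, - 78, - 78  , - 72,  -  50, - 42,  -  39.39, - 17, - 14, - 10.76, - 6, - 23/5, 22, 25, 37,  68, 73,  74] 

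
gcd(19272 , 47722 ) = 2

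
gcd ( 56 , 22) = 2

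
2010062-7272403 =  - 5262341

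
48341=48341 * 1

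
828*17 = 14076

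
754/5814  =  377/2907 = 0.13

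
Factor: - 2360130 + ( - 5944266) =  - 2^2 *3^1*151^1*4583^1 = -8304396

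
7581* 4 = 30324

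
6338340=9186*690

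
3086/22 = 1543/11 = 140.27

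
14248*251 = 3576248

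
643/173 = 3 + 124/173=3.72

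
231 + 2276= 2507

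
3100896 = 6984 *444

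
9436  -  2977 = 6459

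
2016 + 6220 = 8236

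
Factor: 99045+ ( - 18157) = 80888 = 2^3*10111^1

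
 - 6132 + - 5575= - 11707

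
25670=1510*17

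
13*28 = 364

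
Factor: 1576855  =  5^1* 7^1*45053^1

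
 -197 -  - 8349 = 8152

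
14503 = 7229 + 7274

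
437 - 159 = 278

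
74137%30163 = 13811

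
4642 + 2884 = 7526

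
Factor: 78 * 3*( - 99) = -2^1*3^4*11^1* 13^1  =  -23166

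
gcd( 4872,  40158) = 6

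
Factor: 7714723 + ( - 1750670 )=5964053 = 29^1* 205657^1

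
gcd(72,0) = 72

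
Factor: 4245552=2^4*3^2*29483^1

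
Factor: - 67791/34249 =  - 3^1*29^ (-1)*59^1*383^1 * 1181^( - 1 )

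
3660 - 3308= 352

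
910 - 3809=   - 2899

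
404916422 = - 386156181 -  - 791072603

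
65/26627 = 65/26627 = 0.00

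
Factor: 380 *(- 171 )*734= - 2^3*3^2*5^1*19^2*367^1 = - 47695320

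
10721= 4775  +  5946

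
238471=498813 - 260342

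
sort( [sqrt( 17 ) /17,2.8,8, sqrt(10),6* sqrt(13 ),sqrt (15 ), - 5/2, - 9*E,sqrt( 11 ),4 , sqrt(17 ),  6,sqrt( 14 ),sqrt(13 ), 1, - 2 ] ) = [  -  9 * E, - 5/2, - 2,sqrt(17 )/17,1,2.8, sqrt(10 ),sqrt( 11 ), sqrt( 13 ),  sqrt(14),sqrt (15),4, sqrt( 17),6,8,6*sqrt( 13)]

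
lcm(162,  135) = 810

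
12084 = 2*6042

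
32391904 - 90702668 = -58310764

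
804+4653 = 5457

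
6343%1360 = 903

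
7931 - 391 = 7540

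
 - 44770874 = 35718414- 80489288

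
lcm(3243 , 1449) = 68103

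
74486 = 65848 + 8638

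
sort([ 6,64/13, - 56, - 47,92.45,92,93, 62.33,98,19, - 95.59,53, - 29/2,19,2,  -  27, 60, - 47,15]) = [- 95.59, - 56, - 47 , - 47, - 27, - 29/2, 2, 64/13,6,15,19,19, 53, 60,62.33, 92, 92.45,93 , 98 ] 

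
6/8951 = 6/8951 = 0.00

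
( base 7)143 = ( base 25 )35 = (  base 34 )2c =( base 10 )80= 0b1010000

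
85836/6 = 14306 = 14306.00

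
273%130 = 13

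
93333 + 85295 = 178628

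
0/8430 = 0=0.00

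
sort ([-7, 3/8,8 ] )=[ - 7, 3/8, 8 ]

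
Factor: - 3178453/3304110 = - 2^( - 1 )*3^ ( - 1)*5^(-1)*19^1*131^1 * 241^( - 1)*457^( - 1)*1277^1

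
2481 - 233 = 2248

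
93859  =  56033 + 37826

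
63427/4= 15856 + 3/4  =  15856.75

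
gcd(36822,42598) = 722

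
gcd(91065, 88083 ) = 3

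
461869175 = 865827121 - 403957946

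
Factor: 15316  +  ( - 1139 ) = 14177^1 = 14177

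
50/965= 10/193 = 0.05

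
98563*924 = 91072212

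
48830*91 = 4443530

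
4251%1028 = 139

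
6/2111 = 6/2111 = 0.00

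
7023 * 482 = 3385086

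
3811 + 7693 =11504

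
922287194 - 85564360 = 836722834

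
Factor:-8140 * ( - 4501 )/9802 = 18319070/4901  =  2^1*5^1*7^1 * 11^1*13^(-2)*29^ ( - 1)*37^1 * 643^1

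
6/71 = 6/71 =0.08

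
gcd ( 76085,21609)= 1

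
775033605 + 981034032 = 1756067637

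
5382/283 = 19 + 5/283 = 19.02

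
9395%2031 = 1271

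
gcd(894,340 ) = 2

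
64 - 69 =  - 5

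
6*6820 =40920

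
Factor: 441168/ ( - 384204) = -364/317=- 2^2*7^1* 13^1*317^ (  -  1)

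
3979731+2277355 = 6257086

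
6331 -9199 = - 2868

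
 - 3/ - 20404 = 3/20404 = 0.00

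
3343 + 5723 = 9066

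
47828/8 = 11957/2 = 5978.50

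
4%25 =4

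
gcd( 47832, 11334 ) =6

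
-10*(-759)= 7590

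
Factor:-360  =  -2^3*3^2 * 5^1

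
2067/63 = 689/21 = 32.81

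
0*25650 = 0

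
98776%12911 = 8399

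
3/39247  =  3/39247 = 0.00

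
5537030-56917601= -51380571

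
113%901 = 113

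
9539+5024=14563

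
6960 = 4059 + 2901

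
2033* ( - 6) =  - 12198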